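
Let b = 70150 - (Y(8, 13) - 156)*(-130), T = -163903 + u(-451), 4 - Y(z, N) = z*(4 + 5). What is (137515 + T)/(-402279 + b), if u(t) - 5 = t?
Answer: 26834/361249 ≈ 0.074281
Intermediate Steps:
u(t) = 5 + t
Y(z, N) = 4 - 9*z (Y(z, N) = 4 - z*(4 + 5) = 4 - z*9 = 4 - 9*z)
T = -164349 (T = -163903 + (5 - 451) = -163903 - 446 = -164349)
b = 41030 (b = 70150 - ((4 - 9*8) - 156)*(-130) = 70150 - ((4 - 72) - 156)*(-130) = 70150 - (-68 - 156)*(-130) = 70150 - (-224)*(-130) = 70150 - 1*29120 = 70150 - 29120 = 41030)
(137515 + T)/(-402279 + b) = (137515 - 164349)/(-402279 + 41030) = -26834/(-361249) = -26834*(-1/361249) = 26834/361249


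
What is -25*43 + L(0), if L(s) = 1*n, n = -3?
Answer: -1078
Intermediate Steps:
L(s) = -3 (L(s) = 1*(-3) = -3)
-25*43 + L(0) = -25*43 - 3 = -1075 - 3 = -1078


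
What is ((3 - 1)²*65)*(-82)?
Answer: -21320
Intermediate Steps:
((3 - 1)²*65)*(-82) = (2²*65)*(-82) = (4*65)*(-82) = 260*(-82) = -21320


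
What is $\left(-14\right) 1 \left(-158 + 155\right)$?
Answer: $42$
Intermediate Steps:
$\left(-14\right) 1 \left(-158 + 155\right) = \left(-14\right) \left(-3\right) = 42$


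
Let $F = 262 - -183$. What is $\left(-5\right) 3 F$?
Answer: $-6675$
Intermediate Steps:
$F = 445$ ($F = 262 + 183 = 445$)
$\left(-5\right) 3 F = \left(-5\right) 3 \cdot 445 = \left(-15\right) 445 = -6675$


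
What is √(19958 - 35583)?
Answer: 125*I ≈ 125.0*I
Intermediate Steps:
√(19958 - 35583) = √(-15625) = 125*I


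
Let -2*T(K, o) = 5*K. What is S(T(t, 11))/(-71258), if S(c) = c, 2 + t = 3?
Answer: 5/142516 ≈ 3.5084e-5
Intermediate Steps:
t = 1 (t = -2 + 3 = 1)
T(K, o) = -5*K/2
S(T(t, 11))/(-71258) = -5/2*1/(-71258) = -5/2*(-1/71258) = 5/142516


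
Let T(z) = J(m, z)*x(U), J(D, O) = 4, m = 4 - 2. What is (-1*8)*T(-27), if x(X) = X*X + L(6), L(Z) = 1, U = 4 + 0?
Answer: -544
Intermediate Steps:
U = 4
m = 2
x(X) = 1 + X² (x(X) = X*X + 1 = X² + 1 = 1 + X²)
T(z) = 68 (T(z) = 4*(1 + 4²) = 4*(1 + 16) = 4*17 = 68)
(-1*8)*T(-27) = -1*8*68 = -8*68 = -544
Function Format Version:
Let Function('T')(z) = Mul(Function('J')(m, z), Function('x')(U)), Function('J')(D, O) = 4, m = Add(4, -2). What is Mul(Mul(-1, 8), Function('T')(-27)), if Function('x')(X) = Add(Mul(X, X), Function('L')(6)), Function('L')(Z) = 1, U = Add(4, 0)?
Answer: -544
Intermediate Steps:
U = 4
m = 2
Function('x')(X) = Add(1, Pow(X, 2)) (Function('x')(X) = Add(Mul(X, X), 1) = Add(Pow(X, 2), 1) = Add(1, Pow(X, 2)))
Function('T')(z) = 68 (Function('T')(z) = Mul(4, Add(1, Pow(4, 2))) = Mul(4, Add(1, 16)) = Mul(4, 17) = 68)
Mul(Mul(-1, 8), Function('T')(-27)) = Mul(Mul(-1, 8), 68) = Mul(-8, 68) = -544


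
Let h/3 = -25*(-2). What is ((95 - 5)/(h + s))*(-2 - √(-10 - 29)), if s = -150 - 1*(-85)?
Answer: -36/17 - 18*I*√39/17 ≈ -2.1176 - 6.6124*I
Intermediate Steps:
h = 150 (h = 3*(-25*(-2)) = 3*50 = 150)
s = -65 (s = -150 + 85 = -65)
((95 - 5)/(h + s))*(-2 - √(-10 - 29)) = ((95 - 5)/(150 - 65))*(-2 - √(-10 - 29)) = (90/85)*(-2 - √(-39)) = (90*(1/85))*(-2 - I*√39) = 18*(-2 - I*√39)/17 = -36/17 - 18*I*√39/17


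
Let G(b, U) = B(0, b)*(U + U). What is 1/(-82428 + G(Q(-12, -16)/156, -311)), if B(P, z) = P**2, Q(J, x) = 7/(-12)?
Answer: -1/82428 ≈ -1.2132e-5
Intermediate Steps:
Q(J, x) = -7/12 (Q(J, x) = 7*(-1/12) = -7/12)
G(b, U) = 0 (G(b, U) = 0**2*(U + U) = 0*(2*U) = 0)
1/(-82428 + G(Q(-12, -16)/156, -311)) = 1/(-82428 + 0) = 1/(-82428) = -1/82428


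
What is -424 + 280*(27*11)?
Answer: 82736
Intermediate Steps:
-424 + 280*(27*11) = -424 + 280*297 = -424 + 83160 = 82736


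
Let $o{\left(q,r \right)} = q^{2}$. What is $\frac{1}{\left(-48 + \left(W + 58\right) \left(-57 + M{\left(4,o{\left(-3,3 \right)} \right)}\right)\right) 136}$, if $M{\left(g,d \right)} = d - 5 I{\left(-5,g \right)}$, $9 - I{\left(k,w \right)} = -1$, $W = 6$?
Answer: $- \frac{1}{859520} \approx -1.1634 \cdot 10^{-6}$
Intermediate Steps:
$I{\left(k,w \right)} = 10$ ($I{\left(k,w \right)} = 9 - -1 = 9 + 1 = 10$)
$M{\left(g,d \right)} = -50 + d$ ($M{\left(g,d \right)} = d - 50 = -50 + d$)
$\frac{1}{\left(-48 + \left(W + 58\right) \left(-57 + M{\left(4,o{\left(-3,3 \right)} \right)}\right)\right) 136} = \frac{1}{\left(-48 + \left(6 + 58\right) \left(-57 - \left(50 - \left(-3\right)^{2}\right)\right)\right) 136} = \frac{1}{\left(-48 + 64 \left(-57 + \left(-50 + 9\right)\right)\right) 136} = \frac{1}{\left(-48 + 64 \left(-57 - 41\right)\right) 136} = \frac{1}{\left(-48 + 64 \left(-98\right)\right) 136} = \frac{1}{\left(-48 - 6272\right) 136} = \frac{1}{\left(-6320\right) 136} = \frac{1}{-859520} = - \frac{1}{859520}$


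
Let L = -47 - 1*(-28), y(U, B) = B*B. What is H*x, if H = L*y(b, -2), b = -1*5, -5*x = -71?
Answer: -5396/5 ≈ -1079.2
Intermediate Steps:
x = 71/5 (x = -⅕*(-71) = 71/5 ≈ 14.200)
b = -5
y(U, B) = B²
L = -19 (L = -47 + 28 = -19)
H = -76 (H = -19*(-2)² = -19*4 = -76)
H*x = -76*71/5 = -5396/5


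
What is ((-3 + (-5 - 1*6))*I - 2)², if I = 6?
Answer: 7396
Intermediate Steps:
((-3 + (-5 - 1*6))*I - 2)² = ((-3 + (-5 - 1*6))*6 - 2)² = ((-3 + (-5 - 6))*6 - 2)² = ((-3 - 11)*6 - 2)² = (-14*6 - 2)² = (-84 - 2)² = (-86)² = 7396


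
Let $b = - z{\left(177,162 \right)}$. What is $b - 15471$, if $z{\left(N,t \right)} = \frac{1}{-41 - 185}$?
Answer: $- \frac{3496445}{226} \approx -15471.0$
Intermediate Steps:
$z{\left(N,t \right)} = - \frac{1}{226}$ ($z{\left(N,t \right)} = \frac{1}{-226} = - \frac{1}{226}$)
$b = \frac{1}{226}$ ($b = \left(-1\right) \left(- \frac{1}{226}\right) = \frac{1}{226} \approx 0.0044248$)
$b - 15471 = \frac{1}{226} - 15471 = - \frac{3496445}{226}$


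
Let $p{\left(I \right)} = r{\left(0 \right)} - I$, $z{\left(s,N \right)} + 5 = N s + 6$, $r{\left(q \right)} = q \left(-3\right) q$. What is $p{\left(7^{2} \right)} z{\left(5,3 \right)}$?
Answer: $-784$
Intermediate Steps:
$r{\left(q \right)} = - 3 q^{2}$ ($r{\left(q \right)} = - 3 q q = - 3 q^{2}$)
$z{\left(s,N \right)} = 1 + N s$ ($z{\left(s,N \right)} = -5 + \left(N s + 6\right) = -5 + \left(6 + N s\right) = 1 + N s$)
$p{\left(I \right)} = - I$ ($p{\left(I \right)} = - 3 \cdot 0^{2} - I = \left(-3\right) 0 - I = 0 - I = - I$)
$p{\left(7^{2} \right)} z{\left(5,3 \right)} = - 7^{2} \left(1 + 3 \cdot 5\right) = \left(-1\right) 49 \left(1 + 15\right) = \left(-49\right) 16 = -784$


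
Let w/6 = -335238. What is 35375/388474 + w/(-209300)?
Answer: 197197867093/20326902050 ≈ 9.7013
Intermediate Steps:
w = -2011428 (w = 6*(-335238) = -2011428)
35375/388474 + w/(-209300) = 35375/388474 - 2011428/(-209300) = 35375*(1/388474) - 2011428*(-1/209300) = 35375/388474 + 502857/52325 = 197197867093/20326902050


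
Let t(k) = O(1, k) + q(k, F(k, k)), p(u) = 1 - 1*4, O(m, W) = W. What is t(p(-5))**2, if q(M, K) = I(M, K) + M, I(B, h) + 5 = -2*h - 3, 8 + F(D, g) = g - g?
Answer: 4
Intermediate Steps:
F(D, g) = -8 (F(D, g) = -8 + (g - g) = -8 + 0 = -8)
p(u) = -3 (p(u) = 1 - 4 = -3)
I(B, h) = -8 - 2*h (I(B, h) = -5 + (-2*h - 3) = -5 + (-3 - 2*h) = -8 - 2*h)
q(M, K) = -8 + M - 2*K (q(M, K) = (-8 - 2*K) + M = -8 + M - 2*K)
t(k) = 8 + 2*k (t(k) = k + (-8 + k - 2*(-8)) = k + (-8 + k + 16) = k + (8 + k) = 8 + 2*k)
t(p(-5))**2 = (8 + 2*(-3))**2 = (8 - 6)**2 = 2**2 = 4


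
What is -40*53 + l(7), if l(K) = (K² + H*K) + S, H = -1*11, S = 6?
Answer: -2142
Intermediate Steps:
H = -11
l(K) = 6 + K² - 11*K (l(K) = (K² - 11*K) + 6 = 6 + K² - 11*K)
-40*53 + l(7) = -40*53 + (6 + 7² - 11*7) = -2120 + (6 + 49 - 77) = -2120 - 22 = -2142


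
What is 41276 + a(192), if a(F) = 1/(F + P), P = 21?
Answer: 8791789/213 ≈ 41276.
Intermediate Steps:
a(F) = 1/(21 + F) (a(F) = 1/(F + 21) = 1/(21 + F))
41276 + a(192) = 41276 + 1/(21 + 192) = 41276 + 1/213 = 8791789/213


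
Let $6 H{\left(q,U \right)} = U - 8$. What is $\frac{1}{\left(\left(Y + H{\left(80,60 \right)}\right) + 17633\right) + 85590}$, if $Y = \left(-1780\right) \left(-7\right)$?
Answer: $\frac{3}{347075} \approx 8.6437 \cdot 10^{-6}$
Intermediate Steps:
$H{\left(q,U \right)} = - \frac{4}{3} + \frac{U}{6}$ ($H{\left(q,U \right)} = \frac{U - 8}{6} = \frac{-8 + U}{6} = - \frac{4}{3} + \frac{U}{6}$)
$Y = 12460$
$\frac{1}{\left(\left(Y + H{\left(80,60 \right)}\right) + 17633\right) + 85590} = \frac{1}{\left(\left(12460 + \left(- \frac{4}{3} + \frac{1}{6} \cdot 60\right)\right) + 17633\right) + 85590} = \frac{1}{\left(\left(12460 + \left(- \frac{4}{3} + 10\right)\right) + 17633\right) + 85590} = \frac{1}{\left(\left(12460 + \frac{26}{3}\right) + 17633\right) + 85590} = \frac{1}{\left(\frac{37406}{3} + 17633\right) + 85590} = \frac{1}{\frac{90305}{3} + 85590} = \frac{1}{\frac{347075}{3}} = \frac{3}{347075}$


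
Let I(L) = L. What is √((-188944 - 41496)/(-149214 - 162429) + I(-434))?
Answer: I*√4675428331994/103881 ≈ 20.815*I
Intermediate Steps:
√((-188944 - 41496)/(-149214 - 162429) + I(-434)) = √((-188944 - 41496)/(-149214 - 162429) - 434) = √(-230440/(-311643) - 434) = √(-230440*(-1/311643) - 434) = √(230440/311643 - 434) = √(-135022622/311643) = I*√4675428331994/103881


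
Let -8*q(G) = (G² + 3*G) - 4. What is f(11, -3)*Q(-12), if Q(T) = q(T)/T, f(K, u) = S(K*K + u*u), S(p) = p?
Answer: 845/6 ≈ 140.83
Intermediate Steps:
q(G) = ½ - 3*G/8 - G²/8 (q(G) = -((G² + 3*G) - 4)/8 = -(-4 + G² + 3*G)/8 = ½ - 3*G/8 - G²/8)
f(K, u) = K² + u² (f(K, u) = K*K + u*u = K² + u²)
Q(T) = (½ - 3*T/8 - T²/8)/T
f(11, -3)*Q(-12) = (11² + (-3)²)*((⅛)*(4 - 1*(-12)² - 3*(-12))/(-12)) = (121 + 9)*((⅛)*(-1/12)*(4 - 1*144 + 36)) = 130*((⅛)*(-1/12)*(4 - 144 + 36)) = 130*((⅛)*(-1/12)*(-104)) = 130*(13/12) = 845/6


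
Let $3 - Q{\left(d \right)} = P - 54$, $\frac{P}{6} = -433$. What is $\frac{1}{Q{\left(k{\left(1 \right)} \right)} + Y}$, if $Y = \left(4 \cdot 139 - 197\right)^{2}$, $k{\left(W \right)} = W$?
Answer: $\frac{1}{131536} \approx 7.6025 \cdot 10^{-6}$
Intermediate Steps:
$P = -2598$ ($P = 6 \left(-433\right) = -2598$)
$Q{\left(d \right)} = 2655$ ($Q{\left(d \right)} = 3 - \left(-2598 - 54\right) = 3 - -2652 = 3 + 2652 = 2655$)
$Y = 128881$ ($Y = \left(556 - 197\right)^{2} = 359^{2} = 128881$)
$\frac{1}{Q{\left(k{\left(1 \right)} \right)} + Y} = \frac{1}{2655 + 128881} = \frac{1}{131536}$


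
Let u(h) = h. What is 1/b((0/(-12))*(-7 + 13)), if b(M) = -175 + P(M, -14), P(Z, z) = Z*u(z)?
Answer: -1/175 ≈ -0.0057143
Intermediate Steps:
P(Z, z) = Z*z
b(M) = -175 - 14*M (b(M) = -175 + M*(-14) = -175 - 14*M)
1/b((0/(-12))*(-7 + 13)) = 1/(-175 - 14*0/(-12)*(-7 + 13)) = 1/(-175 - 14*0*(-1/12)*6) = 1/(-175 - 0*6) = 1/(-175 - 14*0) = 1/(-175 + 0) = 1/(-175) = -1/175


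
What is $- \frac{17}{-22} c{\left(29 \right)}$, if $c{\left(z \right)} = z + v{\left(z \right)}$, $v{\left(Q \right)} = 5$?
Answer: $\frac{289}{11} \approx 26.273$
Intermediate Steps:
$c{\left(z \right)} = 5 + z$ ($c{\left(z \right)} = z + 5 = 5 + z$)
$- \frac{17}{-22} c{\left(29 \right)} = - \frac{17}{-22} \left(5 + 29\right) = \left(-17\right) \left(- \frac{1}{22}\right) 34 = \frac{17}{22} \cdot 34 = \frac{289}{11}$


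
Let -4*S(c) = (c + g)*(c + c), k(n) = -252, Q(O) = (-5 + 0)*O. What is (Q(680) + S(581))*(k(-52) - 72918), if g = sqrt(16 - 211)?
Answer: 12598447185 + 21255885*I*sqrt(195) ≈ 1.2598e+10 + 2.9682e+8*I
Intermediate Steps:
g = I*sqrt(195) (g = sqrt(-195) = I*sqrt(195) ≈ 13.964*I)
Q(O) = -5*O
S(c) = -c*(c + I*sqrt(195))/2 (S(c) = -(c + I*sqrt(195))*(c + c)/4 = -(c + I*sqrt(195))*2*c/4 = -c*(c + I*sqrt(195))/2)
(Q(680) + S(581))*(k(-52) - 72918) = (-5*680 - 1/2*581*(581 + I*sqrt(195)))*(-252 - 72918) = (-3400 + (-337561/2 - 581*I*sqrt(195)/2))*(-73170) = (-344361/2 - 581*I*sqrt(195)/2)*(-73170) = 12598447185 + 21255885*I*sqrt(195)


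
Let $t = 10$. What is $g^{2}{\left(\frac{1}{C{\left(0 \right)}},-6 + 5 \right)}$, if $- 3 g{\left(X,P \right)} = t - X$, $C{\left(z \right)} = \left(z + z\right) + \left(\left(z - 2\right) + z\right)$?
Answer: $\frac{49}{4} \approx 12.25$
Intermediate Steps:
$C{\left(z \right)} = -2 + 4 z$ ($C{\left(z \right)} = 2 z + \left(\left(-2 + z\right) + z\right) = 2 z + \left(-2 + 2 z\right) = -2 + 4 z$)
$g{\left(X,P \right)} = - \frac{10}{3} + \frac{X}{3}$ ($g{\left(X,P \right)} = - \frac{10 - X}{3} = - \frac{10}{3} + \frac{X}{3}$)
$g^{2}{\left(\frac{1}{C{\left(0 \right)}},-6 + 5 \right)} = \left(- \frac{10}{3} + \frac{1}{3 \left(-2 + 4 \cdot 0\right)}\right)^{2} = \left(- \frac{10}{3} + \frac{1}{3 \left(-2 + 0\right)}\right)^{2} = \left(- \frac{10}{3} + \frac{1}{3 \left(-2\right)}\right)^{2} = \left(- \frac{10}{3} + \frac{1}{3} \left(- \frac{1}{2}\right)\right)^{2} = \left(- \frac{10}{3} - \frac{1}{6}\right)^{2} = \left(- \frac{7}{2}\right)^{2} = \frac{49}{4}$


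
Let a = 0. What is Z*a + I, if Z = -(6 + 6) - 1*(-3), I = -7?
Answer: -7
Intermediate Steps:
Z = -9 (Z = -1*12 + 3 = -12 + 3 = -9)
Z*a + I = -9*0 - 7 = 0 - 7 = -7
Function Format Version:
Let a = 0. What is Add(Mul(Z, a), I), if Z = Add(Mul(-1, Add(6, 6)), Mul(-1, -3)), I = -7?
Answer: -7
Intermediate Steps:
Z = -9 (Z = Add(Mul(-1, 12), 3) = Add(-12, 3) = -9)
Add(Mul(Z, a), I) = Add(Mul(-9, 0), -7) = Add(0, -7) = -7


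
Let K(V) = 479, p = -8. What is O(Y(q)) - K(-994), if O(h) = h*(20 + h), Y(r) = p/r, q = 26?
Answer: -81975/169 ≈ -485.06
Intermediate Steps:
Y(r) = -8/r
O(Y(q)) - K(-994) = (-8/26)*(20 - 8/26) - 1*479 = (-8*1/26)*(20 - 8*1/26) - 479 = -4*(20 - 4/13)/13 - 479 = -4/13*256/13 - 479 = -1024/169 - 479 = -81975/169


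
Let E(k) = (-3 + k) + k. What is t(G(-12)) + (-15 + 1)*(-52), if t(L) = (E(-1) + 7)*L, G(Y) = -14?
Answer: 700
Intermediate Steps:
E(k) = -3 + 2*k
t(L) = 2*L (t(L) = ((-3 + 2*(-1)) + 7)*L = ((-3 - 2) + 7)*L = (-5 + 7)*L = 2*L)
t(G(-12)) + (-15 + 1)*(-52) = 2*(-14) + (-15 + 1)*(-52) = -28 - 14*(-52) = -28 + 728 = 700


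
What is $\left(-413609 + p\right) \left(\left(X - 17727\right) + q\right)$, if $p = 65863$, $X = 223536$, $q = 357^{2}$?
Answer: $-115889136468$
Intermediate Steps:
$q = 127449$
$\left(-413609 + p\right) \left(\left(X - 17727\right) + q\right) = \left(-413609 + 65863\right) \left(\left(223536 - 17727\right) + 127449\right) = - 347746 \left(\left(223536 - 17727\right) + 127449\right) = - 347746 \left(205809 + 127449\right) = \left(-347746\right) 333258 = -115889136468$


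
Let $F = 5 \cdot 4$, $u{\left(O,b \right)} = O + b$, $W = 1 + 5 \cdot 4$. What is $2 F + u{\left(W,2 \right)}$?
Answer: $63$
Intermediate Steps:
$W = 21$ ($W = 1 + 20 = 21$)
$F = 20$
$2 F + u{\left(W,2 \right)} = 2 \cdot 20 + \left(21 + 2\right) = 40 + 23 = 63$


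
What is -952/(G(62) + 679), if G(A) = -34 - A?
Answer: -952/583 ≈ -1.6329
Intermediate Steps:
-952/(G(62) + 679) = -952/((-34 - 1*62) + 679) = -952/((-34 - 62) + 679) = -952/(-96 + 679) = -952/583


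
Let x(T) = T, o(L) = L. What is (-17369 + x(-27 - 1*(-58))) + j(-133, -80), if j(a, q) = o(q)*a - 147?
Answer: -6845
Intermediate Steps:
j(a, q) = -147 + a*q (j(a, q) = q*a - 147 = a*q - 147 = -147 + a*q)
(-17369 + x(-27 - 1*(-58))) + j(-133, -80) = (-17369 + (-27 - 1*(-58))) + (-147 - 133*(-80)) = (-17369 + (-27 + 58)) + (-147 + 10640) = (-17369 + 31) + 10493 = -17338 + 10493 = -6845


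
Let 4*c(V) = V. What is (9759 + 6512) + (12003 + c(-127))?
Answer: 112969/4 ≈ 28242.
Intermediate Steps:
c(V) = V/4
(9759 + 6512) + (12003 + c(-127)) = (9759 + 6512) + (12003 + (¼)*(-127)) = 16271 + (12003 - 127/4) = 16271 + 47885/4 = 112969/4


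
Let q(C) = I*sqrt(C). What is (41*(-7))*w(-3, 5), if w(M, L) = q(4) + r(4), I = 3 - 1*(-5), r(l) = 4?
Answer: -5740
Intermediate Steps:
I = 8 (I = 3 + 5 = 8)
q(C) = 8*sqrt(C)
w(M, L) = 20 (w(M, L) = 8*sqrt(4) + 4 = 8*2 + 4 = 16 + 4 = 20)
(41*(-7))*w(-3, 5) = (41*(-7))*20 = -287*20 = -5740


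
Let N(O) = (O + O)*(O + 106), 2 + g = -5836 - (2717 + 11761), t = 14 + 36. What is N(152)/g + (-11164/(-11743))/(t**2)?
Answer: -47965429837/12425561875 ≈ -3.8602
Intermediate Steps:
t = 50
g = -20316 (g = -2 + (-5836 - (2717 + 11761)) = -2 + (-5836 - 1*14478) = -2 + (-5836 - 14478) = -2 - 20314 = -20316)
N(O) = 2*O*(106 + O) (N(O) = (2*O)*(106 + O) = 2*O*(106 + O))
N(152)/g + (-11164/(-11743))/(t**2) = (2*152*(106 + 152))/(-20316) + (-11164/(-11743))/(50**2) = (2*152*258)*(-1/20316) - 11164*(-1/11743)/2500 = 78432*(-1/20316) + (11164/11743)*(1/2500) = -6536/1693 + 2791/7339375 = -47965429837/12425561875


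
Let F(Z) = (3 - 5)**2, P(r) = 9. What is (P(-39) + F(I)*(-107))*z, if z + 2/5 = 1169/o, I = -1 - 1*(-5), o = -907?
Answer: 3209121/4535 ≈ 707.63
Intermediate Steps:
I = 4 (I = -1 + 5 = 4)
z = -7659/4535 (z = -2/5 + 1169/(-907) = -2/5 + 1169*(-1/907) = -2/5 - 1169/907 = -7659/4535 ≈ -1.6889)
F(Z) = 4 (F(Z) = (-2)**2 = 4)
(P(-39) + F(I)*(-107))*z = (9 + 4*(-107))*(-7659/4535) = (9 - 428)*(-7659/4535) = -419*(-7659/4535) = 3209121/4535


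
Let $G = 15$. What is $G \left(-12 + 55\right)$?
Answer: $645$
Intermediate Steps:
$G \left(-12 + 55\right) = 15 \left(-12 + 55\right) = 15 \cdot 43 = 645$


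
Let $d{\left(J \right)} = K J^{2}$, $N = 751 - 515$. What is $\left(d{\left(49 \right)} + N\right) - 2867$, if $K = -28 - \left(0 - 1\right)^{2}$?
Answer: $-72260$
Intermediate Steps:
$K = -29$ ($K = -28 - \left(-1\right)^{2} = -28 - 1 = -29$)
$N = 236$
$d{\left(J \right)} = - 29 J^{2}$
$\left(d{\left(49 \right)} + N\right) - 2867 = \left(- 29 \cdot 49^{2} + 236\right) - 2867 = \left(\left(-29\right) 2401 + 236\right) - 2867 = \left(-69629 + 236\right) - 2867 = -69393 - 2867 = -72260$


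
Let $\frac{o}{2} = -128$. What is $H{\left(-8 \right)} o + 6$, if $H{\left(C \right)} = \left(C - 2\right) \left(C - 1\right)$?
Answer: $-23034$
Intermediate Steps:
$o = -256$ ($o = 2 \left(-128\right) = -256$)
$H{\left(C \right)} = \left(-1 + C\right) \left(-2 + C\right)$ ($H{\left(C \right)} = \left(-2 + C\right) \left(-1 + C\right) = \left(-1 + C\right) \left(-2 + C\right)$)
$H{\left(-8 \right)} o + 6 = \left(2 + \left(-8\right)^{2} - -24\right) \left(-256\right) + 6 = \left(2 + 64 + 24\right) \left(-256\right) + 6 = 90 \left(-256\right) + 6 = -23040 + 6 = -23034$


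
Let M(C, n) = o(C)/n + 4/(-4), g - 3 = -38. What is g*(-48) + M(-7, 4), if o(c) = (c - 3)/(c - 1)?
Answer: 26869/16 ≈ 1679.3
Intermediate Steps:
g = -35 (g = 3 - 38 = -35)
o(c) = (-3 + c)/(-1 + c)
M(C, n) = -1 + (-3 + C)/(n*(-1 + C)) (M(C, n) = ((-3 + C)/(-1 + C))/n + 4/(-4) = (-3 + C)/(n*(-1 + C)) + 4*(-¼) = (-3 + C)/(n*(-1 + C)) - 1 = -1 + (-3 + C)/(n*(-1 + C)))
g*(-48) + M(-7, 4) = -35*(-48) + (-3 - 7 - 1*4*(-1 - 7))/(4*(-1 - 7)) = 1680 + (¼)*(-3 - 7 - 1*4*(-8))/(-8) = 1680 + (¼)*(-⅛)*(-3 - 7 + 32) = 1680 + (¼)*(-⅛)*22 = 1680 - 11/16 = 26869/16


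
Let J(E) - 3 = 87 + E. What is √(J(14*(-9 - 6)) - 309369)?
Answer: I*√309489 ≈ 556.32*I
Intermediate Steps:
J(E) = 90 + E (J(E) = 3 + (87 + E) = 90 + E)
√(J(14*(-9 - 6)) - 309369) = √((90 + 14*(-9 - 6)) - 309369) = √((90 + 14*(-15)) - 309369) = √((90 - 210) - 309369) = √(-120 - 309369) = √(-309489) = I*√309489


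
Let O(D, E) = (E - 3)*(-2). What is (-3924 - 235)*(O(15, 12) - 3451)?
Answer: 14427571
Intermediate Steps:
O(D, E) = 6 - 2*E (O(D, E) = (-3 + E)*(-2) = 6 - 2*E)
(-3924 - 235)*(O(15, 12) - 3451) = (-3924 - 235)*((6 - 2*12) - 3451) = -4159*((6 - 24) - 3451) = -4159*(-18 - 3451) = -4159*(-3469) = 14427571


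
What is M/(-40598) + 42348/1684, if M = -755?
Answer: 430128881/17091758 ≈ 25.166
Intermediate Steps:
M/(-40598) + 42348/1684 = -755/(-40598) + 42348/1684 = -755*(-1/40598) + 42348*(1/1684) = 755/40598 + 10587/421 = 430128881/17091758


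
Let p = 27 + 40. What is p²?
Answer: 4489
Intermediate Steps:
p = 67
p² = 67² = 4489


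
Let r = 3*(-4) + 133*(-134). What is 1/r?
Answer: -1/17834 ≈ -5.6073e-5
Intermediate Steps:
r = -17834 (r = -12 - 17822 = -17834)
1/r = 1/(-17834) = -1/17834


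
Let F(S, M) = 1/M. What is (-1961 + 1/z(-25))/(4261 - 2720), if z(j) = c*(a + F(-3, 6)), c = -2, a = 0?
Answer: -1964/1541 ≈ -1.2745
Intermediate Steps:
z(j) = -1/3 (z(j) = -2*(0 + 1/6) = -2*1/6 = -1/3)
(-1961 + 1/z(-25))/(4261 - 2720) = (-1961 + 1/(-1/3))/(4261 - 2720) = (-1961 - 3)/1541 = -1964*1/1541 = -1964/1541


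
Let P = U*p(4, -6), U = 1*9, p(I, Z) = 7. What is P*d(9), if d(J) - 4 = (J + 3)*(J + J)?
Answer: 13860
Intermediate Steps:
d(J) = 4 + 2*J*(3 + J) (d(J) = 4 + (J + 3)*(J + J) = 4 + (3 + J)*(2*J) = 4 + 2*J*(3 + J))
U = 9
P = 63 (P = 9*7 = 63)
P*d(9) = 63*(4 + 2*9**2 + 6*9) = 63*(4 + 2*81 + 54) = 63*(4 + 162 + 54) = 63*220 = 13860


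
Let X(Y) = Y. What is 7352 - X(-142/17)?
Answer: 125126/17 ≈ 7360.4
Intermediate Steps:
7352 - X(-142/17) = 7352 - (-142)/17 = 7352 - 1*(-142/17) = 7352 + 142/17 = 125126/17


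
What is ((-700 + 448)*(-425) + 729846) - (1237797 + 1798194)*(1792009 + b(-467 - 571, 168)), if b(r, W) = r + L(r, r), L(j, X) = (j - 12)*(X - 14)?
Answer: -8790926658915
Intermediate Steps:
L(j, X) = (-14 + X)*(-12 + j) (L(j, X) = (-12 + j)*(-14 + X) = (-14 + X)*(-12 + j))
b(r, W) = 168 + r² - 25*r (b(r, W) = r + (168 - 14*r - 12*r + r*r) = r + (168 - 14*r - 12*r + r²) = r + (168 + r² - 26*r) = 168 + r² - 25*r)
((-700 + 448)*(-425) + 729846) - (1237797 + 1798194)*(1792009 + b(-467 - 571, 168)) = ((-700 + 448)*(-425) + 729846) - (1237797 + 1798194)*(1792009 + (168 + (-467 - 571)² - 25*(-467 - 571))) = (-252*(-425) + 729846) - 3035991*(1792009 + (168 + (-1038)² - 25*(-1038))) = (107100 + 729846) - 3035991*(1792009 + (168 + 1077444 + 25950)) = 836946 - 3035991*(1792009 + 1103562) = 836946 - 3035991*2895571 = 836946 - 1*8790927495861 = 836946 - 8790927495861 = -8790926658915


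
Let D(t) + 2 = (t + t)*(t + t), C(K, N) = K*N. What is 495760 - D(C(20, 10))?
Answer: 335762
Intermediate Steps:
D(t) = -2 + 4*t² (D(t) = -2 + (t + t)*(t + t) = -2 + (2*t)*(2*t) = -2 + 4*t²)
495760 - D(C(20, 10)) = 495760 - (-2 + 4*(20*10)²) = 495760 - (-2 + 4*200²) = 495760 - (-2 + 4*40000) = 495760 - (-2 + 160000) = 495760 - 1*159998 = 495760 - 159998 = 335762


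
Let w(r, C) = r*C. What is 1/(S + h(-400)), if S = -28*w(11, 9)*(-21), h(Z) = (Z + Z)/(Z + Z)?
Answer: 1/58213 ≈ 1.7178e-5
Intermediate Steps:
h(Z) = 1 (h(Z) = (2*Z)/((2*Z)) = (2*Z)*(1/(2*Z)) = 1)
w(r, C) = C*r
S = 58212 (S = -252*11*(-21) = -28*99*(-21) = -2772*(-21) = 58212)
1/(S + h(-400)) = 1/(58212 + 1) = 1/58213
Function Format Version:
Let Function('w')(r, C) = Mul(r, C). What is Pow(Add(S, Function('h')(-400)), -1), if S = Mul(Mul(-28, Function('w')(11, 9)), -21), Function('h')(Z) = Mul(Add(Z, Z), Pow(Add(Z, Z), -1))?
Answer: Rational(1, 58213) ≈ 1.7178e-5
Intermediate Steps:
Function('h')(Z) = 1 (Function('h')(Z) = Mul(Mul(2, Z), Pow(Mul(2, Z), -1)) = Mul(Mul(2, Z), Mul(Rational(1, 2), Pow(Z, -1))) = 1)
Function('w')(r, C) = Mul(C, r)
S = 58212 (S = Mul(Mul(-28, Mul(9, 11)), -21) = Mul(Mul(-28, 99), -21) = Mul(-2772, -21) = 58212)
Pow(Add(S, Function('h')(-400)), -1) = Pow(Add(58212, 1), -1) = Pow(58213, -1) = Rational(1, 58213)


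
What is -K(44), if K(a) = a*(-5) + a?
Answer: 176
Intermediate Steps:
K(a) = -4*a (K(a) = -5*a + a = -4*a)
-K(44) = -(-4)*44 = -1*(-176) = 176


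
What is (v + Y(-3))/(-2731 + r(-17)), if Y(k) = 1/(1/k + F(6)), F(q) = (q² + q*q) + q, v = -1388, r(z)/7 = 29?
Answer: 323401/589024 ≈ 0.54905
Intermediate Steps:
r(z) = 203 (r(z) = 7*29 = 203)
F(q) = q + 2*q² (F(q) = (q² + q²) + q = 2*q² + q = q + 2*q²)
Y(k) = 1/(78 + 1/k) (Y(k) = 1/(1/k + 6*(1 + 2*6)) = 1/(1/k + 6*(1 + 12)) = 1/(1/k + 6*13) = 1/(1/k + 78) = 1/(78 + 1/k))
(v + Y(-3))/(-2731 + r(-17)) = (-1388 - 3/(1 + 78*(-3)))/(-2731 + 203) = (-1388 - 3/(1 - 234))/(-2528) = (-1388 - 3/(-233))*(-1/2528) = (-1388 - 3*(-1/233))*(-1/2528) = (-1388 + 3/233)*(-1/2528) = -323401/233*(-1/2528) = 323401/589024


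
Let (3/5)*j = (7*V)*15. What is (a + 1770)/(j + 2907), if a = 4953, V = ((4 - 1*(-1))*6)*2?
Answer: 2241/4469 ≈ 0.50145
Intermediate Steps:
V = 60 (V = ((4 + 1)*6)*2 = (5*6)*2 = 30*2 = 60)
j = 10500 (j = 5*((7*60)*15)/3 = 5*(420*15)/3 = (5/3)*6300 = 10500)
(a + 1770)/(j + 2907) = (4953 + 1770)/(10500 + 2907) = 6723/13407 = 6723*(1/13407) = 2241/4469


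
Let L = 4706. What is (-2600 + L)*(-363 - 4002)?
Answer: -9192690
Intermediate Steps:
(-2600 + L)*(-363 - 4002) = (-2600 + 4706)*(-363 - 4002) = 2106*(-4365) = -9192690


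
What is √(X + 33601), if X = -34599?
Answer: I*√998 ≈ 31.591*I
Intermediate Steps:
√(X + 33601) = √(-34599 + 33601) = √(-998) = I*√998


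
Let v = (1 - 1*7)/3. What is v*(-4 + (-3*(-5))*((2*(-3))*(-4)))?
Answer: -712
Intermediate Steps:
v = -2 (v = (1 - 7)*(1/3) = -6*1/3 = -2)
v*(-4 + (-3*(-5))*((2*(-3))*(-4))) = -2*(-4 + (-3*(-5))*((2*(-3))*(-4))) = -2*(-4 + 15*(-6*(-4))) = -2*(-4 + 15*24) = -2*(-4 + 360) = -2*356 = -712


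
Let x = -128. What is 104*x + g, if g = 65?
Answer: -13247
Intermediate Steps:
104*x + g = 104*(-128) + 65 = -13312 + 65 = -13247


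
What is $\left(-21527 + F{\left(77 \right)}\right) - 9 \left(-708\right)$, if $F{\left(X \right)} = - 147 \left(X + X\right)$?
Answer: $-37793$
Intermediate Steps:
$F{\left(X \right)} = - 294 X$ ($F{\left(X \right)} = - 147 \cdot 2 X = - 294 X$)
$\left(-21527 + F{\left(77 \right)}\right) - 9 \left(-708\right) = \left(-21527 - 22638\right) - 9 \left(-708\right) = \left(-21527 - 22638\right) - -6372 = -44165 + 6372 = -37793$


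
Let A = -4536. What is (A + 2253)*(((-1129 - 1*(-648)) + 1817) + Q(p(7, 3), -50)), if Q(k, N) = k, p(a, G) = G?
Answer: -3056937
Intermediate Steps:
(A + 2253)*(((-1129 - 1*(-648)) + 1817) + Q(p(7, 3), -50)) = (-4536 + 2253)*(((-1129 - 1*(-648)) + 1817) + 3) = -2283*(((-1129 + 648) + 1817) + 3) = -2283*((-481 + 1817) + 3) = -2283*(1336 + 3) = -2283*1339 = -3056937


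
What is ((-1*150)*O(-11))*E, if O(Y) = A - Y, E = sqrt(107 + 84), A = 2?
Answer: -1950*sqrt(191) ≈ -26950.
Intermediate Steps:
E = sqrt(191) ≈ 13.820
O(Y) = 2 - Y
((-1*150)*O(-11))*E = ((-1*150)*(2 - 1*(-11)))*sqrt(191) = (-150*(2 + 11))*sqrt(191) = (-150*13)*sqrt(191) = -1950*sqrt(191)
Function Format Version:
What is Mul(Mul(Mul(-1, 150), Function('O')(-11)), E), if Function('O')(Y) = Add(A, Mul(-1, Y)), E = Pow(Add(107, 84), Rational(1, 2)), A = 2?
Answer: Mul(-1950, Pow(191, Rational(1, 2))) ≈ -26950.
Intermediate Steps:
E = Pow(191, Rational(1, 2)) ≈ 13.820
Function('O')(Y) = Add(2, Mul(-1, Y))
Mul(Mul(Mul(-1, 150), Function('O')(-11)), E) = Mul(Mul(Mul(-1, 150), Add(2, Mul(-1, -11))), Pow(191, Rational(1, 2))) = Mul(Mul(-150, Add(2, 11)), Pow(191, Rational(1, 2))) = Mul(Mul(-150, 13), Pow(191, Rational(1, 2))) = Mul(-1950, Pow(191, Rational(1, 2)))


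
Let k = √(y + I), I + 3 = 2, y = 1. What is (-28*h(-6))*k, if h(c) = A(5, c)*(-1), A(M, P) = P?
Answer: 0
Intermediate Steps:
I = -1 (I = -3 + 2 = -1)
h(c) = -c (h(c) = c*(-1) = -c)
k = 0 (k = √(1 - 1) = √0 = 0)
(-28*h(-6))*k = -(-28)*(-6)*0 = -28*6*0 = -168*0 = 0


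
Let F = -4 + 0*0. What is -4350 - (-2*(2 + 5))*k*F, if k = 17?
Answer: -5302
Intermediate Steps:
F = -4 (F = -4 + 0 = -4)
-4350 - (-2*(2 + 5))*k*F = -4350 - -2*(2 + 5)*17*(-4) = -4350 - -2*7*17*(-4) = -4350 - (-14*17)*(-4) = -4350 - (-238)*(-4) = -4350 - 1*952 = -4350 - 952 = -5302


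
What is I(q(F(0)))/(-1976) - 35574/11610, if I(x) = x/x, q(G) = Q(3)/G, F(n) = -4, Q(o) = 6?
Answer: -11717639/3823560 ≈ -3.0646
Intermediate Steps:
q(G) = 6/G
I(x) = 1
I(q(F(0)))/(-1976) - 35574/11610 = 1/(-1976) - 35574/11610 = 1*(-1/1976) - 35574*1/11610 = -1/1976 - 5929/1935 = -11717639/3823560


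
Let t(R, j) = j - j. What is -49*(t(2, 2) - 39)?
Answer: 1911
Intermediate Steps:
t(R, j) = 0
-49*(t(2, 2) - 39) = -49*(0 - 39) = -49*(-39) = 1911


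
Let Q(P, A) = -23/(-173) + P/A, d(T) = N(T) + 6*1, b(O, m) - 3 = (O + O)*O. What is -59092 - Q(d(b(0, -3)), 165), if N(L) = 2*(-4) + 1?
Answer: -1686784762/28545 ≈ -59092.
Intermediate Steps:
b(O, m) = 3 + 2*O² (b(O, m) = 3 + (O + O)*O = 3 + (2*O)*O = 3 + 2*O²)
N(L) = -7 (N(L) = -8 + 1 = -7)
d(T) = -1 (d(T) = -7 + 6*1 = -7 + 6 = -1)
Q(P, A) = 23/173 + P/A (Q(P, A) = -23*(-1/173) + P/A = 23/173 + P/A)
-59092 - Q(d(b(0, -3)), 165) = -59092 - (23/173 - 1/165) = -59092 - 1*3622/28545 = -59092 - 3622/28545 = -1686784762/28545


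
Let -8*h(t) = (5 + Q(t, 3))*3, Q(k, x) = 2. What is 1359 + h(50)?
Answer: 10851/8 ≈ 1356.4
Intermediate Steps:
h(t) = -21/8 (h(t) = -(5 + 2)*3/8 = -7*3/8 = -1/8*21 = -21/8)
1359 + h(50) = 1359 - 21/8 = 10851/8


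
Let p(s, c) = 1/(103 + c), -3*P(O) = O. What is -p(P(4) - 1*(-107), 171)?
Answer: -1/274 ≈ -0.0036496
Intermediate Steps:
P(O) = -O/3
-p(P(4) - 1*(-107), 171) = -1/(103 + 171) = -1/274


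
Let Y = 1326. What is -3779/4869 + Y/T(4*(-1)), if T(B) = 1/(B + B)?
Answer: -51654131/4869 ≈ -10609.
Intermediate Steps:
T(B) = 1/(2*B)
-3779/4869 + Y/T(4*(-1)) = -3779/4869 + 1326/((1/(2*((4*(-1)))))) = -3779*1/4869 + 1326/(((½)/(-4))) = -3779/4869 + 1326/(((½)*(-¼))) = -3779/4869 + 1326/(-⅛) = -3779/4869 + 1326*(-8) = -3779/4869 - 10608 = -51654131/4869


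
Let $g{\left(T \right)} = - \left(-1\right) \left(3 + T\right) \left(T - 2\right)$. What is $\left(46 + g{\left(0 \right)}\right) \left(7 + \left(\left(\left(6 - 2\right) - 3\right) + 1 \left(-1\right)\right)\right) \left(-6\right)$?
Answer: $-1680$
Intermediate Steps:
$g{\left(T \right)} = \left(-2 + T\right) \left(3 + T\right)$ ($g{\left(T \right)} = - \left(-1\right) \left(3 + T\right) \left(-2 + T\right) = - \left(-1\right) \left(-2 + T\right) \left(3 + T\right) = \left(-2 + T\right) \left(3 + T\right)$)
$\left(46 + g{\left(0 \right)}\right) \left(7 + \left(\left(\left(6 - 2\right) - 3\right) + 1 \left(-1\right)\right)\right) \left(-6\right) = \left(46 + \left(-6 + 0 + 0^{2}\right)\right) \left(7 + \left(\left(\left(6 - 2\right) - 3\right) + 1 \left(-1\right)\right)\right) \left(-6\right) = \left(46 + \left(-6 + 0 + 0\right)\right) \left(7 + \left(\left(4 - 3\right) - 1\right)\right) \left(-6\right) = \left(46 - 6\right) \left(7 + \left(1 - 1\right)\right) \left(-6\right) = 40 \left(7 + 0\right) \left(-6\right) = 40 \cdot 7 \left(-6\right) = 40 \left(-42\right) = -1680$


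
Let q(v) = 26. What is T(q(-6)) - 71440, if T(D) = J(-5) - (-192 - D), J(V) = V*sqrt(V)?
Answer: -71222 - 5*I*sqrt(5) ≈ -71222.0 - 11.18*I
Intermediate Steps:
J(V) = V**(3/2)
T(D) = 192 + D - 5*I*sqrt(5) (T(D) = (-5)**(3/2) - (-192 - D) = -5*I*sqrt(5) + (192 + D) = 192 + D - 5*I*sqrt(5))
T(q(-6)) - 71440 = (192 + 26 - 5*I*sqrt(5)) - 71440 = (218 - 5*I*sqrt(5)) - 71440 = -71222 - 5*I*sqrt(5)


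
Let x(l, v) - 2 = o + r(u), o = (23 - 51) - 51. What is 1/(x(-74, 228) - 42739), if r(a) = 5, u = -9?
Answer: -1/42811 ≈ -2.3358e-5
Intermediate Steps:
o = -79 (o = -28 - 51 = -79)
x(l, v) = -72 (x(l, v) = 2 + (-79 + 5) = 2 - 74 = -72)
1/(x(-74, 228) - 42739) = 1/(-72 - 42739) = 1/(-42811) = -1/42811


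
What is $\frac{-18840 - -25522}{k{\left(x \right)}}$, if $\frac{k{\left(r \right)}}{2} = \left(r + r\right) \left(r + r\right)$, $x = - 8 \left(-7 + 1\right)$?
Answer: $\frac{3341}{9216} \approx 0.36252$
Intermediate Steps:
$x = 48$ ($x = \left(-8\right) \left(-6\right) = 48$)
$k{\left(r \right)} = 8 r^{2}$ ($k{\left(r \right)} = 2 \left(r + r\right) \left(r + r\right) = 2 \cdot 2 r 2 r = 2 \cdot 4 r^{2} = 8 r^{2}$)
$\frac{-18840 - -25522}{k{\left(x \right)}} = \frac{-18840 - -25522}{8 \cdot 48^{2}} = \frac{-18840 + 25522}{8 \cdot 2304} = \frac{6682}{18432} = 6682 \cdot \frac{1}{18432} = \frac{3341}{9216}$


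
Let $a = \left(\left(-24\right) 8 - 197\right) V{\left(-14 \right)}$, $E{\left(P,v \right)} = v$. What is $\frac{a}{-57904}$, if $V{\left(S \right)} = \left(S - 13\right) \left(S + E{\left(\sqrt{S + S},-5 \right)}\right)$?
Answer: $\frac{199557}{57904} \approx 3.4463$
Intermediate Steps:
$V{\left(S \right)} = \left(-13 + S\right) \left(-5 + S\right)$ ($V{\left(S \right)} = \left(S - 13\right) \left(S - 5\right) = \left(-13 + S\right) \left(-5 + S\right)$)
$a = -199557$ ($a = \left(\left(-24\right) 8 - 197\right) \left(65 + \left(-14\right)^{2} - -252\right) = \left(-192 - 197\right) \left(65 + 196 + 252\right) = \left(-389\right) 513 = -199557$)
$\frac{a}{-57904} = - \frac{199557}{-57904} = \left(-199557\right) \left(- \frac{1}{57904}\right) = \frac{199557}{57904}$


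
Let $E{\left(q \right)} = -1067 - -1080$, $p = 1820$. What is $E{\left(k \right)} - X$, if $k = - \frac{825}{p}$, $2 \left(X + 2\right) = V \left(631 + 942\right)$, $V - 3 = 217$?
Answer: $-173015$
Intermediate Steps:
$V = 220$ ($V = 3 + 217 = 220$)
$X = 173028$ ($X = -2 + \frac{220 \left(631 + 942\right)}{2} = -2 + \frac{220 \cdot 1573}{2} = -2 + \frac{1}{2} \cdot 346060 = -2 + 173030 = 173028$)
$k = - \frac{165}{364}$ ($k = - \frac{825}{1820} = \left(-825\right) \frac{1}{1820} = - \frac{165}{364} \approx -0.4533$)
$E{\left(q \right)} = 13$ ($E{\left(q \right)} = -1067 + 1080 = 13$)
$E{\left(k \right)} - X = 13 - 173028 = -173015$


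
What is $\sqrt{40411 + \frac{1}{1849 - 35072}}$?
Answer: $\frac{2 \sqrt{11151089415849}}{33223} \approx 201.02$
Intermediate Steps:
$\sqrt{40411 + \frac{1}{1849 - 35072}} = \sqrt{40411 + \frac{1}{-33223}} = \sqrt{40411 - \frac{1}{33223}} = \sqrt{\frac{1342574652}{33223}} = \frac{2 \sqrt{11151089415849}}{33223}$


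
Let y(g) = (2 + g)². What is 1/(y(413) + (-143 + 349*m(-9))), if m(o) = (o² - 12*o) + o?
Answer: 1/234902 ≈ 4.2571e-6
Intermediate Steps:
m(o) = o² - 11*o
1/(y(413) + (-143 + 349*m(-9))) = 1/((2 + 413)² + (-143 + 349*(-9*(-11 - 9)))) = 1/(415² + (-143 + 349*(-9*(-20)))) = 1/(172225 + (-143 + 349*180)) = 1/(172225 + (-143 + 62820)) = 1/(172225 + 62677) = 1/234902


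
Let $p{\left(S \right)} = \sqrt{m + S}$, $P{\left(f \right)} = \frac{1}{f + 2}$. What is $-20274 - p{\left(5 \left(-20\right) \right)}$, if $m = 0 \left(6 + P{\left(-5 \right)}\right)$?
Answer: $-20274 - 10 i \approx -20274.0 - 10.0 i$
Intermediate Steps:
$P{\left(f \right)} = \frac{1}{2 + f}$
$m = 0$ ($m = 0 \left(6 + \frac{1}{2 - 5}\right) = 0 \left(6 + \frac{1}{-3}\right) = 0 \left(6 - \frac{1}{3}\right) = 0 \cdot \frac{17}{3} = 0$)
$p{\left(S \right)} = \sqrt{S}$ ($p{\left(S \right)} = \sqrt{0 + S} = \sqrt{S}$)
$-20274 - p{\left(5 \left(-20\right) \right)} = -20274 - \sqrt{5 \left(-20\right)} = -20274 - \sqrt{-100} = -20274 - 10 i$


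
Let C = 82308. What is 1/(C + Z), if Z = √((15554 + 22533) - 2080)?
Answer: 82308/6774570857 - √36007/6774570857 ≈ 1.2122e-5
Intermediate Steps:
Z = √36007 (Z = √(38087 - 2080) = √36007 ≈ 189.76)
1/(C + Z) = 1/(82308 + √36007)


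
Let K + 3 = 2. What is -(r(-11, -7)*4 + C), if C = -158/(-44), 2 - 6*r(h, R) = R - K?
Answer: -589/66 ≈ -8.9242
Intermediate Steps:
K = -1 (K = -3 + 2 = -1)
r(h, R) = ⅙ - R/6 (r(h, R) = ⅓ - (R - 1*(-1))/6 = ⅓ - (R + 1)/6 = ⅓ - (1 + R)/6 = ⅓ + (-⅙ - R/6) = ⅙ - R/6)
C = 79/22 (C = -158*(-1/44) = 79/22 ≈ 3.5909)
-(r(-11, -7)*4 + C) = -((⅙ - ⅙*(-7))*4 + 79/22) = -((⅙ + 7/6)*4 + 79/22) = -((4/3)*4 + 79/22) = -(16/3 + 79/22) = -1*589/66 = -589/66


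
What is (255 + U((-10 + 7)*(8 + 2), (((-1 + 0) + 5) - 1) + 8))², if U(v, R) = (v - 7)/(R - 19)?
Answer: 4313929/64 ≈ 67405.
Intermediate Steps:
U(v, R) = (-7 + v)/(-19 + R)
(255 + U((-10 + 7)*(8 + 2), (((-1 + 0) + 5) - 1) + 8))² = (255 + (-7 + (-10 + 7)*(8 + 2))/(-19 + ((((-1 + 0) + 5) - 1) + 8)))² = (255 + (-7 - 3*10)/(-19 + (((-1 + 5) - 1) + 8)))² = (255 + (-7 - 30)/(-19 + ((4 - 1) + 8)))² = (255 - 37/(-19 + (3 + 8)))² = (255 - 37/(-19 + 11))² = (255 - 37/(-8))² = (255 - ⅛*(-37))² = (255 + 37/8)² = (2077/8)² = 4313929/64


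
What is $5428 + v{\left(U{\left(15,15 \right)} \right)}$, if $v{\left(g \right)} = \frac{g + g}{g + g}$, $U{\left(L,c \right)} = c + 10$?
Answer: $5429$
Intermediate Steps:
$U{\left(L,c \right)} = 10 + c$
$v{\left(g \right)} = 1$ ($v{\left(g \right)} = \frac{2 g}{2 g} = 2 g \frac{1}{2 g} = 1$)
$5428 + v{\left(U{\left(15,15 \right)} \right)} = 5428 + 1 = 5429$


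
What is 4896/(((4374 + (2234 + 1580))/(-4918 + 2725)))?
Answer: -2684232/2047 ≈ -1311.3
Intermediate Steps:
4896/(((4374 + (2234 + 1580))/(-4918 + 2725))) = 4896/(((4374 + 3814)/(-2193))) = 4896/((8188*(-1/2193))) = 4896/(-8188/2193) = 4896*(-2193/8188) = -2684232/2047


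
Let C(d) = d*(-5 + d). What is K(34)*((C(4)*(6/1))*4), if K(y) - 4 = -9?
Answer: 480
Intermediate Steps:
K(y) = -5 (K(y) = 4 - 9 = -5)
K(34)*((C(4)*(6/1))*4) = -5*(4*(-5 + 4))*(6/1)*4 = -5*(4*(-1))*(6*1)*4 = -5*(-4*6)*4 = -(-120)*4 = -5*(-96) = 480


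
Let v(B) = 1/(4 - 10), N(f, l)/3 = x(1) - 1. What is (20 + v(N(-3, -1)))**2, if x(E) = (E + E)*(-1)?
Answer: 14161/36 ≈ 393.36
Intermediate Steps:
x(E) = -2*E (x(E) = (2*E)*(-1) = -2*E)
N(f, l) = -9 (N(f, l) = 3*(-2*1 - 1) = 3*(-2 - 1) = 3*(-3) = -9)
v(B) = -1/6 (v(B) = 1/(-6) = -1/6)
(20 + v(N(-3, -1)))**2 = (20 - 1/6)**2 = (119/6)**2 = 14161/36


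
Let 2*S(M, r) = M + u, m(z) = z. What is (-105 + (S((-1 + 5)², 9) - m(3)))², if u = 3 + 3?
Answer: 9409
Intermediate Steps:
u = 6
S(M, r) = 3 + M/2 (S(M, r) = (M + 6)/2 = (6 + M)/2 = 3 + M/2)
(-105 + (S((-1 + 5)², 9) - m(3)))² = (-105 + ((3 + (-1 + 5)²/2) - 1*3))² = (-105 + ((3 + (½)*4²) - 3))² = (-105 + ((3 + (½)*16) - 3))² = (-105 + ((3 + 8) - 3))² = (-105 + (11 - 3))² = (-105 + 8)² = (-97)² = 9409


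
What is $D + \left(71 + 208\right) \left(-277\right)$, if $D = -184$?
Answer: $-77467$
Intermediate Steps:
$D + \left(71 + 208\right) \left(-277\right) = -184 + \left(71 + 208\right) \left(-277\right) = -184 + 279 \left(-277\right) = -184 - 77283 = -77467$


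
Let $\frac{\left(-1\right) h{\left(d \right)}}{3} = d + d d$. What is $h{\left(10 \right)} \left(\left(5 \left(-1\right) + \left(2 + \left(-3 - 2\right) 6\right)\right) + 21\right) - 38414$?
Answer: $-34454$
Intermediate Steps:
$h{\left(d \right)} = - 3 d - 3 d^{2}$ ($h{\left(d \right)} = - 3 \left(d + d d\right) = - 3 \left(d + d^{2}\right) = - 3 d - 3 d^{2}$)
$h{\left(10 \right)} \left(\left(5 \left(-1\right) + \left(2 + \left(-3 - 2\right) 6\right)\right) + 21\right) - 38414 = \left(-3\right) 10 \left(1 + 10\right) \left(\left(5 \left(-1\right) + \left(2 + \left(-3 - 2\right) 6\right)\right) + 21\right) - 38414 = \left(-3\right) 10 \cdot 11 \left(\left(-5 + \left(2 - 30\right)\right) + 21\right) - 38414 = - 330 \left(\left(-5 + \left(2 - 30\right)\right) + 21\right) - 38414 = - 330 \left(\left(-5 - 28\right) + 21\right) - 38414 = - 330 \left(-33 + 21\right) - 38414 = \left(-330\right) \left(-12\right) - 38414 = 3960 - 38414 = -34454$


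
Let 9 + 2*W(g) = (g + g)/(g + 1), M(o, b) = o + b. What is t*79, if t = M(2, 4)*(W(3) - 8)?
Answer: -11139/2 ≈ -5569.5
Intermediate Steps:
M(o, b) = b + o
W(g) = -9/2 + g/(1 + g) (W(g) = -9/2 + ((g + g)/(g + 1))/2 = -9/2 + ((2*g)/(1 + g))/2 = -9/2 + (2*g/(1 + g))/2 = -9/2 + g/(1 + g))
t = -141/2 (t = (4 + 2)*((-9 - 7*3)/(2*(1 + 3)) - 8) = 6*((1/2)*(-9 - 21)/4 - 8) = 6*((1/2)*(1/4)*(-30) - 8) = 6*(-15/4 - 8) = 6*(-47/4) = -141/2 ≈ -70.500)
t*79 = -141/2*79 = -11139/2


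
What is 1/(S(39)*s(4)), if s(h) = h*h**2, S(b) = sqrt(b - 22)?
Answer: sqrt(17)/1088 ≈ 0.0037896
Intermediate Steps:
S(b) = sqrt(-22 + b)
s(h) = h**3
1/(S(39)*s(4)) = 1/(sqrt(-22 + 39)*4**3) = 1/(sqrt(17)*64) = 1/(64*sqrt(17)) = sqrt(17)/1088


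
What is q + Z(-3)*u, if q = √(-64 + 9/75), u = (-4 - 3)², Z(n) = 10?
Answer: 490 + I*√1597/5 ≈ 490.0 + 7.9925*I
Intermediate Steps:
u = 49 (u = (-7)² = 49)
q = I*√1597/5 (q = √(-64 + 9*(1/75)) = √(-64 + 3/25) = √(-1597/25) = I*√1597/5 ≈ 7.9925*I)
q + Z(-3)*u = I*√1597/5 + 10*49 = I*√1597/5 + 490 = 490 + I*√1597/5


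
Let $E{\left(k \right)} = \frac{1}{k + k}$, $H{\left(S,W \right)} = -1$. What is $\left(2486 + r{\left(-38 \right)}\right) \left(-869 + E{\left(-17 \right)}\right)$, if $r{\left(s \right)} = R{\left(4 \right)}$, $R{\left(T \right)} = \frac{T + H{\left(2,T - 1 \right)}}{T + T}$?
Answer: $- \frac{587719377}{272} \approx -2.1607 \cdot 10^{6}$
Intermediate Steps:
$R{\left(T \right)} = \frac{-1 + T}{2 T}$ ($R{\left(T \right)} = \frac{T - 1}{T + T} = \frac{-1 + T}{2 T}$)
$r{\left(s \right)} = \frac{3}{8}$ ($r{\left(s \right)} = \frac{-1 + 4}{2 \cdot 4} = \frac{1}{2} \cdot \frac{1}{4} \cdot 3 = \frac{3}{8}$)
$E{\left(k \right)} = \frac{1}{2 k}$
$\left(2486 + r{\left(-38 \right)}\right) \left(-869 + E{\left(-17 \right)}\right) = \left(2486 + \frac{3}{8}\right) \left(-869 + \frac{1}{2 \left(-17\right)}\right) = \frac{19891 \left(-869 + \frac{1}{2} \left(- \frac{1}{17}\right)\right)}{8} = \frac{19891 \left(-869 - \frac{1}{34}\right)}{8} = \frac{19891}{8} \left(- \frac{29547}{34}\right) = - \frac{587719377}{272}$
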